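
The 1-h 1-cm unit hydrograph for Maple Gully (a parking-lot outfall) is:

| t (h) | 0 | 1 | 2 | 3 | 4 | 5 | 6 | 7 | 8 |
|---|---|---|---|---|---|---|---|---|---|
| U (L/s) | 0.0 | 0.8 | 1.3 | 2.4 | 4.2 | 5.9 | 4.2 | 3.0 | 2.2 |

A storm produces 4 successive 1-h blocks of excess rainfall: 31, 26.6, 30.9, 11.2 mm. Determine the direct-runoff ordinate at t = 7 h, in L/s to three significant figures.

By discrete convolution, Q_j = Σ (P_i / 10 mm) · U_{j−i}.
At t = 7 h (j=7): Q = (31/10)·3.0 + (26.6/10)·4.2 + (30.9/10)·5.9 + (11.2/10)·4.2 = 43.4 L/s.

Q ≈ 43.4 L/s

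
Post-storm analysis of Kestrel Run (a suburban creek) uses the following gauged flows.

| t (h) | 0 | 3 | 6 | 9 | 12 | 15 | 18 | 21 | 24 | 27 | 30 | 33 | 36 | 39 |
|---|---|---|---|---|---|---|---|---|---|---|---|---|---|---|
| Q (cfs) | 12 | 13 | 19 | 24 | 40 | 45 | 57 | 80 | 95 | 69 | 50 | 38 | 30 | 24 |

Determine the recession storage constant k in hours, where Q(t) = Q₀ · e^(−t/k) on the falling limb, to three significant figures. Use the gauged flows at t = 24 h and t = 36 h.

k ≈ 10.4 h

On the falling limb, Q drops from 95 to 30 cfs between t = 24 h and t = 36 h (Δt = 12 h).
k = −Δt / ln(Q₂/Q₁) = −12 / ln(30/95) = 10.4 h.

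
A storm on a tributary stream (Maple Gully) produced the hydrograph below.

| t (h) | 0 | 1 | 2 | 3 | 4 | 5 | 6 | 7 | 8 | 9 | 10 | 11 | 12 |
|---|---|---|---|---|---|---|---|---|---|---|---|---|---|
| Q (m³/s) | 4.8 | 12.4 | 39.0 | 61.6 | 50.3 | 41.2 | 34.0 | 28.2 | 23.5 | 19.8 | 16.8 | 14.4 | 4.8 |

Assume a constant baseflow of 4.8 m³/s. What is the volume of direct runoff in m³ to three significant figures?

V ≈ 1.04 × 10^6 m³

Direct-runoff ordinates (Q − Q_b): 0.0, 7.6, 34.2, 56.8, 45.5, 36.4, 29.2, 23.4, 18.7, 15.0, 12.0, 9.6, 0.0 m³/s.
ΣQ_DR = 288.4 m³/s.
With Δt = 1 h = 3600 s, V = ΣQ_DR · Δt = 288.4 × 3600 = 1.04 × 10^6 m³.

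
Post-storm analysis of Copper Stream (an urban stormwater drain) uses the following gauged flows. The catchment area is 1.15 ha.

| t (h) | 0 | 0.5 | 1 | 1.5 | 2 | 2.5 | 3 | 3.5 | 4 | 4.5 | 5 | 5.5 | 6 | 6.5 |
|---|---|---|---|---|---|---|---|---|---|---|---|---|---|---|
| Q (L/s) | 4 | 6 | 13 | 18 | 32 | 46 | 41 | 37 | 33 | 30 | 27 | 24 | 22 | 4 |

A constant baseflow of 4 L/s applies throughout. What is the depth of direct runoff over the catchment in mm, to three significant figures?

d ≈ 44.0 mm

Direct runoff: 0.0, 2.0, 9.0, 14.0, 28.0, 42.0, 37.0, 33.0, 29.0, 26.0, 23.0, 20.0, 18.0, 0.0 L/s; ΣQ_DR = 281.0 L/s.
V = ΣQ_DR · Δt = 281.0 × 1800 s = 5.058 × 10^5 L.
Over A = 1.15 ha, depth = V / A = 44.0 mm.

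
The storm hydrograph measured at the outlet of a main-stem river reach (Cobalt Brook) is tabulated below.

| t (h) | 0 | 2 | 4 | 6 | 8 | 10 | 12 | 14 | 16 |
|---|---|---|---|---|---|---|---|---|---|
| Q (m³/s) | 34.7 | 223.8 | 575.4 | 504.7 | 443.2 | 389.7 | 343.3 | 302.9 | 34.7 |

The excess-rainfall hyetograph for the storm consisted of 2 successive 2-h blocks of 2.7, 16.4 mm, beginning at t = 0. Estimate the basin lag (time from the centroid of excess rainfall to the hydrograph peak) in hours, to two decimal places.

t_L ≈ 1.28 h

Centroid of excess rainfall: t_c = Σ P_i·t̄_i / ΣP_i = 2.7173 h (block centres at 1, 3 h).
Hydrograph peak occurs at t = 4 h, so basin lag t_L = 4 − 2.7173 = 1.28 h.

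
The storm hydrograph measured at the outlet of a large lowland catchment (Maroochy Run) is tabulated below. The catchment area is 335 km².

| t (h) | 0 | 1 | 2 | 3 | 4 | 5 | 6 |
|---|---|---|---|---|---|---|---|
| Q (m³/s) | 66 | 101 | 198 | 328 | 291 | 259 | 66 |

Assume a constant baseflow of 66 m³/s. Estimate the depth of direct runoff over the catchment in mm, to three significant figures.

d ≈ 9.10 mm

Direct runoff: 0.0, 35.0, 132.0, 262.0, 225.0, 193.0, 0.0 m³/s; ΣQ_DR = 847.0 m³/s.
V = ΣQ_DR · Δt = 847.0 × 3600 s = 3.049 × 10^6 m³.
Over A = 335 km², depth = V / A = 9.10 mm.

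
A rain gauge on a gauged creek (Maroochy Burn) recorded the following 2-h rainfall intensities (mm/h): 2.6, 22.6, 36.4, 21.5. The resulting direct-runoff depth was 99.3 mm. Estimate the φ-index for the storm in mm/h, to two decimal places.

φ ≈ 10.28 mm/h

Only the 3 blocks with intensity above φ contribute runoff: 22.6, 36.4, 21.5 mm/h.
Σ(I−φ)·Δt = d  ⇒  (22.6+36.4+21.5 − 3φ)·2 = 99.3
φ = (80.50 − 99.3/2) / 3 = 10.28 mm/h.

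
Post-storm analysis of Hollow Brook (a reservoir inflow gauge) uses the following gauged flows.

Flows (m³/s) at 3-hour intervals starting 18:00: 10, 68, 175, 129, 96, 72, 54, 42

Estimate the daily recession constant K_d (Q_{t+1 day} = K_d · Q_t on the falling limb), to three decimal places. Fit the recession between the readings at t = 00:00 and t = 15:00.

Between t = 00:00 and t = 15:00 the flow falls from 175 to 42 m³/s over 5×3 h = 15 h.
Per-interval ratio K = (42/175)^(1/5) = 0.7517; K_d = K^(24/3) = 0.102.

K_d ≈ 0.102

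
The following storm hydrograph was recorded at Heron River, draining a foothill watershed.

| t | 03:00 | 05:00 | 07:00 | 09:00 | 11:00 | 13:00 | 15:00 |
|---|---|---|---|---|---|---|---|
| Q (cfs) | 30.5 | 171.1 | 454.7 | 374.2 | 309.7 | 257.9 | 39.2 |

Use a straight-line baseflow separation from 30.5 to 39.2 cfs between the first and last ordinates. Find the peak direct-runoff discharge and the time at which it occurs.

Q_p = 421.30 cfs at t = 07:00

Subtracting baseflow gives direct-runoff ordinates: 0.00, 139.15, 421.30, 339.35, 273.40, 220.15, 0.00 cfs.
The maximum is 421.30 cfs, occurring at the reading for t = 07:00.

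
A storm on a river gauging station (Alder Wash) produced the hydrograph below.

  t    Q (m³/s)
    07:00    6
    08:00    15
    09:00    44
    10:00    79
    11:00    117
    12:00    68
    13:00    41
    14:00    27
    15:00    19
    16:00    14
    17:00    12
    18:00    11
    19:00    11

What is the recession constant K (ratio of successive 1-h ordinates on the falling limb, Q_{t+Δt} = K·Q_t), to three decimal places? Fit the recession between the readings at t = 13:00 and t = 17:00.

Using the recession-limb readings at t = 13:00 and t = 17:00: Q falls from 41 to 12 m³/s over 4 intervals.
K = (Q₂/Q₁)^(1/4) = (12/41)^(1/4) = 0.736.

K ≈ 0.736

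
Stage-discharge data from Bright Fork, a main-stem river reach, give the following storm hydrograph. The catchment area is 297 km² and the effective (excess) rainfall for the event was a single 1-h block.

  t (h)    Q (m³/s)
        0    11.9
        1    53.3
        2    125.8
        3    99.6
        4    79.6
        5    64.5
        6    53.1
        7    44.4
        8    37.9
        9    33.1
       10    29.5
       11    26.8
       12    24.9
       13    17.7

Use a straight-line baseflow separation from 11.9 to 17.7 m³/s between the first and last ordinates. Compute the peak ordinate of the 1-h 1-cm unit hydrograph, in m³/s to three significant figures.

U_p ≈ 188 m³/s

Direct runoff: 0.00, 40.95, 113.01, 86.36, 65.92, 50.37, 38.52, 29.38, 22.43, 17.18, 13.14, 9.99, 7.65, 0.00 m³/s; ΣQ_DR = 494.9 m³/s, peak = 113.01 m³/s.
Runoff depth d = ΣQ_DR·Δt / A = 494.9 × 3600 / (297 km²) = 5.999 mm.
The 1-cm UH is the DRH scaled by (10 mm)/d, so U_p = 113.01 × 10/5.999 = 188 m³/s.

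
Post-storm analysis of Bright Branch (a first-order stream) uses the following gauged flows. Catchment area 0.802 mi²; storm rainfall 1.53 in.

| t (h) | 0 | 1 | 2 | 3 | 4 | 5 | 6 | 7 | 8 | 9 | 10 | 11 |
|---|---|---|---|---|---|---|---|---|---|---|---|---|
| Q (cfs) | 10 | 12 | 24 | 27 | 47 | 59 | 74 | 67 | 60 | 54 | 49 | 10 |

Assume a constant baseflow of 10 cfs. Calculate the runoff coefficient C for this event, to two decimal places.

C ≈ 0.47

ΣQ_DR = 373.0 cfs; V = ΣQ_DR·Δt = 1.343 × 10^6 ft³.
Runoff depth d = V / A = 0.7207 in.
C = d / P = 0.7207 / 1.53 = 0.47.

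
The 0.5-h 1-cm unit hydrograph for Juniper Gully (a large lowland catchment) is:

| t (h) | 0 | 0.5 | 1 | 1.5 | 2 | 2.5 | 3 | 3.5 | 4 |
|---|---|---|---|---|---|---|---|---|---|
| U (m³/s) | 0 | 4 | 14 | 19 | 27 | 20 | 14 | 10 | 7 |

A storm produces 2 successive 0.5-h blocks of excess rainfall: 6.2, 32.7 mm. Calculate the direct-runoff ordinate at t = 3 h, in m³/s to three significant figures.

By discrete convolution, Q_j = Σ (P_i / 10 mm) · U_{j−i}.
At t = 3 h (j=6): Q = (6.2/10)·14 + (32.7/10)·20 = 74.1 m³/s.

Q ≈ 74.1 m³/s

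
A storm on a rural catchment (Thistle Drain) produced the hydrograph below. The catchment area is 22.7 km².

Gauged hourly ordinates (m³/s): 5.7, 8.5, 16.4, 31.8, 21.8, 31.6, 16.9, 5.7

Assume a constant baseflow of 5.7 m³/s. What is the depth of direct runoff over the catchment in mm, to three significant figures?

d ≈ 14.7 mm

Direct runoff: 0.0, 2.8, 10.7, 26.1, 16.1, 25.9, 11.2, 0.0 m³/s; ΣQ_DR = 92.80 m³/s.
V = ΣQ_DR · Δt = 92.80 × 3600 s = 3.341 × 10^5 m³.
Over A = 22.7 km², depth = V / A = 14.7 mm.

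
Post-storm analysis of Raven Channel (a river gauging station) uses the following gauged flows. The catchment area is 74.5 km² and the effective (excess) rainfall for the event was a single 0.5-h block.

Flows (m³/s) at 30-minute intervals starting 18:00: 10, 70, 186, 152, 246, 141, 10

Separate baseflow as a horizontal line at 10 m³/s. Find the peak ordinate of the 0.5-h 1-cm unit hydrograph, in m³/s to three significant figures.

Direct runoff: 0.0, 60.0, 176.0, 142.0, 236.0, 131.0, 0.0 m³/s; ΣQ_DR = 745.0 m³/s, peak = 236.0 m³/s.
Runoff depth d = ΣQ_DR·Δt / A = 745.0 × 1800 / (74.5 km²) = 18.00 mm.
The 1-cm UH is the DRH scaled by (10 mm)/d, so U_p = 236.0 × 10/18.00 = 131 m³/s.

U_p ≈ 131 m³/s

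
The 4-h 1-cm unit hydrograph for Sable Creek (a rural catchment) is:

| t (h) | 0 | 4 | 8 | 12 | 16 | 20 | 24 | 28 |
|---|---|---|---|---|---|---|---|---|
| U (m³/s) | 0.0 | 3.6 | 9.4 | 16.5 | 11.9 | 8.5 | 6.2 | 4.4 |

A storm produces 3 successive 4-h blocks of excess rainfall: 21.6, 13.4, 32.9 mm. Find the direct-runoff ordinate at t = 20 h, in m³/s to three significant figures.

Q ≈ 88.6 m³/s

By discrete convolution, Q_j = Σ (P_i / 10 mm) · U_{j−i}.
At t = 20 h (j=5): Q = (21.6/10)·8.5 + (13.4/10)·11.9 + (32.9/10)·16.5 = 88.6 m³/s.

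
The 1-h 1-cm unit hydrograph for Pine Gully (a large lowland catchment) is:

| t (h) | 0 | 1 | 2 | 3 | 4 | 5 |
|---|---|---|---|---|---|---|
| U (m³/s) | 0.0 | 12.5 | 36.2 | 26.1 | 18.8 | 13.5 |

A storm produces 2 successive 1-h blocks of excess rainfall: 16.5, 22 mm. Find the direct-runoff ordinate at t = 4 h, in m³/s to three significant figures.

Q ≈ 88.4 m³/s

By discrete convolution, Q_j = Σ (P_i / 10 mm) · U_{j−i}.
At t = 4 h (j=4): Q = (16.5/10)·18.8 + (22/10)·26.1 = 88.4 m³/s.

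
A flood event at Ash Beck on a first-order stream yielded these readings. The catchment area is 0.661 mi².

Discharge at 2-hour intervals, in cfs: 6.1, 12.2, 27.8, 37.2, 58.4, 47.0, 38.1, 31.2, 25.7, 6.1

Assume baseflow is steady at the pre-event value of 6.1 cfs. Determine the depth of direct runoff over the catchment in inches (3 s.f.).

Direct runoff: 0.0, 6.1, 21.7, 31.1, 52.3, 40.9, 32.0, 25.1, 19.6, 0.0 cfs; ΣQ_DR = 228.8 cfs.
V = ΣQ_DR · Δt = 228.8 × 7200 s = 1.647 × 10^6 ft³.
Over A = 0.661 mi², depth = V / A = 1.07 in.

d ≈ 1.07 in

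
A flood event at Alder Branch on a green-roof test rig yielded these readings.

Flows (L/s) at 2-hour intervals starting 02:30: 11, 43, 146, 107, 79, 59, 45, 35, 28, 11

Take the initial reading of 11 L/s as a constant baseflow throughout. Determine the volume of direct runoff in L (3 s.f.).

Direct-runoff ordinates (Q − Q_b): 0.0, 32.0, 135.0, 96.0, 68.0, 48.0, 34.0, 24.0, 17.0, 0.0 L/s.
ΣQ_DR = 454.0 L/s.
With Δt = 2 h = 7200 s, V = ΣQ_DR · Δt = 454.0 × 7200 = 3.27 × 10^6 L.

V ≈ 3.27 × 10^6 L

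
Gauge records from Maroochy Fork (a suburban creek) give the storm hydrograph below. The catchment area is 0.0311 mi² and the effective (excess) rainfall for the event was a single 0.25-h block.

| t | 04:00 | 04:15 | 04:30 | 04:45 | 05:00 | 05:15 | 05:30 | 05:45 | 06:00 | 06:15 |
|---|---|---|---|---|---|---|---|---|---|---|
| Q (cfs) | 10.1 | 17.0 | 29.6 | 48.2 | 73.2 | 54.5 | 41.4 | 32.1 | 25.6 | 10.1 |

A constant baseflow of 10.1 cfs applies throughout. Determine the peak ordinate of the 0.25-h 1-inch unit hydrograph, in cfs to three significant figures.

U_p ≈ 21.0 cfs

Direct runoff: 0.0, 6.9, 19.5, 38.1, 63.1, 44.4, 31.3, 22.0, 15.5, 0.0 cfs; ΣQ_DR = 240.8 cfs, peak = 63.1 cfs.
Runoff depth d = ΣQ_DR·Δt / A = 240.8 × 900 / (0.0311 mi²) = 3.000 in.
The 1-inch UH is the DRH scaled by (1 in)/d, so U_p = 63.1 × 1/3.000 = 21.0 cfs.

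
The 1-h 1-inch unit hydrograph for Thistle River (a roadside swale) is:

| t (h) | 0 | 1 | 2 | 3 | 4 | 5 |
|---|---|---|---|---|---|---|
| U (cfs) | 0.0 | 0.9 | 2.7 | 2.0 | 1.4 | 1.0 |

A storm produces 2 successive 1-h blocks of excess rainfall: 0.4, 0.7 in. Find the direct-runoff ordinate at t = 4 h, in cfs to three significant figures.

By discrete convolution, Q_j = Σ (P_i / 1 in) · U_{j−i}.
At t = 4 h (j=4): Q = (0.4/1)·1.4 + (0.7/1)·2.0 = 1.96 cfs.

Q ≈ 1.96 cfs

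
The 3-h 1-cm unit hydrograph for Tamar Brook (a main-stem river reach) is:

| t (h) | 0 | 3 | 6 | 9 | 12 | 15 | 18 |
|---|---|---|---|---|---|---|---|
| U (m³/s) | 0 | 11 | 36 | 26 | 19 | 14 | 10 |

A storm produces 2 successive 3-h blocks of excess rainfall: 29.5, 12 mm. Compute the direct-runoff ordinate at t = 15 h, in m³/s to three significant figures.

By discrete convolution, Q_j = Σ (P_i / 10 mm) · U_{j−i}.
At t = 15 h (j=5): Q = (29.5/10)·14 + (12/10)·19 = 64.1 m³/s.

Q ≈ 64.1 m³/s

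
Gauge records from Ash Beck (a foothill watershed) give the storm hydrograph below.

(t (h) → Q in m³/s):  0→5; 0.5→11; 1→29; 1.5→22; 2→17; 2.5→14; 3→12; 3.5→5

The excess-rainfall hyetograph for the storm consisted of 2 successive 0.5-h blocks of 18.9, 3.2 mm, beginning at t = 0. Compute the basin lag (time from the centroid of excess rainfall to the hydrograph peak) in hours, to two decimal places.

t_L ≈ 0.68 h

Centroid of excess rainfall: t_c = Σ P_i·t̄_i / ΣP_i = 0.3224 h (block centres at 0.25, 0.75 h).
Hydrograph peak occurs at t = 1 h, so basin lag t_L = 1 − 0.3224 = 0.68 h.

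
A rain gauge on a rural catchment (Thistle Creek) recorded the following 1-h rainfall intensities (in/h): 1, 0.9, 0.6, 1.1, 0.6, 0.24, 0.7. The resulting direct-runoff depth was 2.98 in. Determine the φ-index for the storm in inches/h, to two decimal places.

Only the 6 blocks with intensity above φ contribute runoff: 1, 0.9, 0.6, 1.1, 0.6, 0.7 in/h.
Σ(I−φ)·Δt = d  ⇒  (1+0.9+0.6+1.1+0.6+0.7 − 6φ)·1 = 2.98
φ = (4.900 − 2.98/1) / 6 = 0.32 in/h.

φ ≈ 0.32 in/h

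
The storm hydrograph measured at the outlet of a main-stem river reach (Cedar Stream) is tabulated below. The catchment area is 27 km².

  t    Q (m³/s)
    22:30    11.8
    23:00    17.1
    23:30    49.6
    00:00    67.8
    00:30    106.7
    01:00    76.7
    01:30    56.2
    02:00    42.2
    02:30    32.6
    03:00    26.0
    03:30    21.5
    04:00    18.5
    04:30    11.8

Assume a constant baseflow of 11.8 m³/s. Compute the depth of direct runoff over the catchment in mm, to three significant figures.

Direct runoff: 0.0, 5.3, 37.8, 56.0, 94.9, 64.9, 44.4, 30.4, 20.8, 14.2, 9.7, 6.7, 0.0 m³/s; ΣQ_DR = 385.1 m³/s.
V = ΣQ_DR · Δt = 385.1 × 1800 s = 6.932 × 10^5 m³.
Over A = 27 km², depth = V / A = 25.7 mm.

d ≈ 25.7 mm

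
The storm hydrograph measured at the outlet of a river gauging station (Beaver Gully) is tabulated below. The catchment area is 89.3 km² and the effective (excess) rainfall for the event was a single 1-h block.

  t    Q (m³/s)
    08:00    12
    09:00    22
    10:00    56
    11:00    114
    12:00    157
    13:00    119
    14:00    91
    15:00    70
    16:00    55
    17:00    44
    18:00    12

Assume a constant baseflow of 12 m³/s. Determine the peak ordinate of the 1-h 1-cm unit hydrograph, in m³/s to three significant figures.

U_p ≈ 58.0 m³/s

Direct runoff: 0.0, 10.0, 44.0, 102.0, 145.0, 107.0, 79.0, 58.0, 43.0, 32.0, 0.0 m³/s; ΣQ_DR = 620.0 m³/s, peak = 145.0 m³/s.
Runoff depth d = ΣQ_DR·Δt / A = 620.0 × 3600 / (89.3 km²) = 24.99 mm.
The 1-cm UH is the DRH scaled by (10 mm)/d, so U_p = 145.0 × 10/24.99 = 58.0 m³/s.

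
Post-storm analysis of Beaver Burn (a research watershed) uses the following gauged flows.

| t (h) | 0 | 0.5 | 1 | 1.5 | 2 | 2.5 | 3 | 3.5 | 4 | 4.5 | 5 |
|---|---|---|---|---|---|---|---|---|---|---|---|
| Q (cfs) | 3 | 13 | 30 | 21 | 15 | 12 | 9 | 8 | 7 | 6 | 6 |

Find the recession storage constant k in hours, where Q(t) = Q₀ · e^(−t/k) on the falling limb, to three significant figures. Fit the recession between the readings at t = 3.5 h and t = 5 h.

On the falling limb, Q drops from 8 to 6 cfs between t = 3.5 h and t = 5 h (Δt = 1.5 h).
k = −Δt / ln(Q₂/Q₁) = −1.5 / ln(6/8) = 5.21 h.

k ≈ 5.21 h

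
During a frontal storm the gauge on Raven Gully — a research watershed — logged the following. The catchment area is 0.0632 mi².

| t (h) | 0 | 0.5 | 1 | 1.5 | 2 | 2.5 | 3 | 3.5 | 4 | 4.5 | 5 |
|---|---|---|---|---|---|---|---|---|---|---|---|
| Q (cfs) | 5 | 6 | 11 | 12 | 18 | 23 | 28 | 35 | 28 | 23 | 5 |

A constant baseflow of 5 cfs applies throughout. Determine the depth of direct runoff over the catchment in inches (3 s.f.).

d ≈ 1.70 in

Direct runoff: 0.0, 1.0, 6.0, 7.0, 13.0, 18.0, 23.0, 30.0, 23.0, 18.0, 0.0 cfs; ΣQ_DR = 139.0 cfs.
V = ΣQ_DR · Δt = 139.0 × 1800 s = 2.502 × 10^5 ft³.
Over A = 0.0632 mi², depth = V / A = 1.70 in.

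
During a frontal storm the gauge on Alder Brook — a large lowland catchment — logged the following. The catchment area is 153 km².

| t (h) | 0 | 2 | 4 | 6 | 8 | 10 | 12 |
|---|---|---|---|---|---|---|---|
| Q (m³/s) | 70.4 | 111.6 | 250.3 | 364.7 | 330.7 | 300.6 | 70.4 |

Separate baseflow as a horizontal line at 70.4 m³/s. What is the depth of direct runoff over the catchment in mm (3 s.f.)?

Direct runoff: 0.0, 41.2, 179.9, 294.3, 260.3, 230.2, 0.0 m³/s; ΣQ_DR = 1006 m³/s.
V = ΣQ_DR · Δt = 1006 × 7200 s = 7.242 × 10^6 m³.
Over A = 153 km², depth = V / A = 47.3 mm.

d ≈ 47.3 mm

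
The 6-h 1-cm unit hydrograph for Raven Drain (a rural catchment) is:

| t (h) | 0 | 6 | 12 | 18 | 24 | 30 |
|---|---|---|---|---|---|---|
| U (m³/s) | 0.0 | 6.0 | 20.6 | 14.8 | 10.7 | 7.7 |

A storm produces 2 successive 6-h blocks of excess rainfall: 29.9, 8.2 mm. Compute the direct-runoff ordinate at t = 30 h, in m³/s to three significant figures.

Q ≈ 31.8 m³/s

By discrete convolution, Q_j = Σ (P_i / 10 mm) · U_{j−i}.
At t = 30 h (j=5): Q = (29.9/10)·7.7 + (8.2/10)·10.7 = 31.8 m³/s.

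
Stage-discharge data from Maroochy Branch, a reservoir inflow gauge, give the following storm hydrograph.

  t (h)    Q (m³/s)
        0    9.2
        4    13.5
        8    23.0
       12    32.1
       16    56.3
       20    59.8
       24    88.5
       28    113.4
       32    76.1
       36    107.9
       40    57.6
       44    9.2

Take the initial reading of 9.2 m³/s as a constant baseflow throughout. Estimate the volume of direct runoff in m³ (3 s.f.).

Direct-runoff ordinates (Q − Q_b): 0.0, 4.3, 13.8, 22.9, 47.1, 50.6, 79.3, 104.2, 66.9, 98.7, 48.4, 0.0 m³/s.
ΣQ_DR = 536.2 m³/s.
With Δt = 4 h = 14400 s, V = ΣQ_DR · Δt = 536.2 × 14400 = 7.72 × 10^6 m³.

V ≈ 7.72 × 10^6 m³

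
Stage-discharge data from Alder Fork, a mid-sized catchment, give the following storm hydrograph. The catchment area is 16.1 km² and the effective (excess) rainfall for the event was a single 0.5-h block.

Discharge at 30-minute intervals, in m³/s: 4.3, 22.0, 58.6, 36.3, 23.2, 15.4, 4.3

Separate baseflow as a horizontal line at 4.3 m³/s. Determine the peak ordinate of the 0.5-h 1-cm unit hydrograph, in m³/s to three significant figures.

U_p ≈ 36.2 m³/s

Direct runoff: 0.0, 17.7, 54.3, 32.0, 18.9, 11.1, 0.0 m³/s; ΣQ_DR = 134.0 m³/s, peak = 54.3 m³/s.
Runoff depth d = ΣQ_DR·Δt / A = 134.0 × 1800 / (16.1 km²) = 14.98 mm.
The 1-cm UH is the DRH scaled by (10 mm)/d, so U_p = 54.3 × 10/14.98 = 36.2 m³/s.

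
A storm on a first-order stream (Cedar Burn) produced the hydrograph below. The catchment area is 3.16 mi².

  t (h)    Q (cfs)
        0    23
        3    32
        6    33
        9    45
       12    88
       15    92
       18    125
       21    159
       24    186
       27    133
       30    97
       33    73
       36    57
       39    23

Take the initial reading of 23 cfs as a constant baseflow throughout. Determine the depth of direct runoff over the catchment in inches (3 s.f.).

d ≈ 1.24 in

Direct runoff: 0.0, 9.0, 10.0, 22.0, 65.0, 69.0, 102.0, 136.0, 163.0, 110.0, 74.0, 50.0, 34.0, 0.0 cfs; ΣQ_DR = 844.0 cfs.
V = ΣQ_DR · Δt = 844.0 × 10800 s = 9.115 × 10^6 ft³.
Over A = 3.16 mi², depth = V / A = 1.24 in.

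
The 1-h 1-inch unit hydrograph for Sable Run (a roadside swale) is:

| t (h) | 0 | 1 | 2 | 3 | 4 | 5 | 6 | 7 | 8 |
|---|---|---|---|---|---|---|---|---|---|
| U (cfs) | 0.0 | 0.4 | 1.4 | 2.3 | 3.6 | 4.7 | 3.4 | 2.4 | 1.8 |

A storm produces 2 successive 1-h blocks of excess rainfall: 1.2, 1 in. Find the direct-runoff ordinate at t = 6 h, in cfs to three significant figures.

By discrete convolution, Q_j = Σ (P_i / 1 in) · U_{j−i}.
At t = 6 h (j=6): Q = (1.2/1)·3.4 + (1/1)·4.7 = 8.78 cfs.

Q ≈ 8.78 cfs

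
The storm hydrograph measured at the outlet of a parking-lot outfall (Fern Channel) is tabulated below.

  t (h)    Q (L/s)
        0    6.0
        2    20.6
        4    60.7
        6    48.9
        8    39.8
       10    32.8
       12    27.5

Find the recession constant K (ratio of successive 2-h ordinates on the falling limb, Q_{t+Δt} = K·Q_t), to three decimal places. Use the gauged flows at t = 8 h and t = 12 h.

Using the recession-limb readings at t = 8 h and t = 12 h: Q falls from 39.8 to 27.5 L/s over 2 intervals.
K = (Q₂/Q₁)^(1/2) = (27.5/39.8)^(1/2) = 0.831.

K ≈ 0.831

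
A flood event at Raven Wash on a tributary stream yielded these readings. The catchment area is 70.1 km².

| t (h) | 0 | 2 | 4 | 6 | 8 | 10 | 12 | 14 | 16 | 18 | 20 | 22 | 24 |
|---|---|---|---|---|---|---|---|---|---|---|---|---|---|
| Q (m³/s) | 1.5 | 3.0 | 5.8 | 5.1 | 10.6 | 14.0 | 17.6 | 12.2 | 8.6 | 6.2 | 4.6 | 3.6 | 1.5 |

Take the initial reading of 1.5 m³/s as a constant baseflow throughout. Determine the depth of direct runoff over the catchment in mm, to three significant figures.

Direct runoff: 0.0, 1.5, 4.3, 3.6, 9.1, 12.5, 16.1, 10.7, 7.1, 4.7, 3.1, 2.1, 0.0 m³/s; ΣQ_DR = 74.80 m³/s.
V = ΣQ_DR · Δt = 74.80 × 7200 s = 5.386 × 10^5 m³.
Over A = 70.1 km², depth = V / A = 7.68 mm.

d ≈ 7.68 mm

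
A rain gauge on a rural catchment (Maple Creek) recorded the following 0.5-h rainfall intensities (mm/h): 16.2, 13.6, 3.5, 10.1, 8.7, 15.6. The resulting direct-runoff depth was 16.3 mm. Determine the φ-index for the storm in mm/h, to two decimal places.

Only the 5 blocks with intensity above φ contribute runoff: 16.2, 13.6, 10.1, 8.7, 15.6 mm/h.
Σ(I−φ)·Δt = d  ⇒  (16.2+13.6+10.1+8.7+15.6 − 5φ)·0.5 = 16.3
φ = (64.20 − 16.3/0.5) / 5 = 6.32 mm/h.

φ ≈ 6.32 mm/h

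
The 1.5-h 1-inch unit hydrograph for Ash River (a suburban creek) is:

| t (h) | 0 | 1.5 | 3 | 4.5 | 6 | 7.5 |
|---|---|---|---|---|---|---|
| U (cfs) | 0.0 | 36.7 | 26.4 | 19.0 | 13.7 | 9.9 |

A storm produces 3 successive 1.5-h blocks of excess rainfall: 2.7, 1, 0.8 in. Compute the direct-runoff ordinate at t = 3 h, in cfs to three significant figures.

By discrete convolution, Q_j = Σ (P_i / 1 in) · U_{j−i}.
At t = 3 h (j=2): Q = (2.7/1)·26.4 + (1/1)·36.7 + (0.8/1)·0.0 = 108 cfs.

Q ≈ 108 cfs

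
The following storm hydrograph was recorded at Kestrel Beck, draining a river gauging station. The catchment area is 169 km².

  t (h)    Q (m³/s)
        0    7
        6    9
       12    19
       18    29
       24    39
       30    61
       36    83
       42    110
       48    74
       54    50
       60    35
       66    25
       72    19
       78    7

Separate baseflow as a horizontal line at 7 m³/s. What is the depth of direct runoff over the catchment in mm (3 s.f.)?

Direct runoff: 0.0, 2.0, 12.0, 22.0, 32.0, 54.0, 76.0, 103.0, 67.0, 43.0, 28.0, 18.0, 12.0, 0.0 m³/s; ΣQ_DR = 469.0 m³/s.
V = ΣQ_DR · Δt = 469.0 × 21600 s = 1.013 × 10^7 m³.
Over A = 169 km², depth = V / A = 59.9 mm.

d ≈ 59.9 mm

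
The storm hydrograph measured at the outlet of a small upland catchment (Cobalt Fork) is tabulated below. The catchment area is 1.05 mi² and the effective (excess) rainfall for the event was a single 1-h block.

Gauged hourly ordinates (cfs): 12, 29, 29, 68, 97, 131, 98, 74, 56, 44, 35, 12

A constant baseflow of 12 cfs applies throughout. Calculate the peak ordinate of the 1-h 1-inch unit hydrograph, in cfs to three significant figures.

Direct runoff: 0.0, 17.0, 17.0, 56.0, 85.0, 119.0, 86.0, 62.0, 44.0, 32.0, 23.0, 0.0 cfs; ΣQ_DR = 541.0 cfs, peak = 119.0 cfs.
Runoff depth d = ΣQ_DR·Δt / A = 541.0 × 3600 / (1.05 mi²) = 0.7984 in.
The 1-inch UH is the DRH scaled by (1 in)/d, so U_p = 119.0 × 1/0.7984 = 149 cfs.

U_p ≈ 149 cfs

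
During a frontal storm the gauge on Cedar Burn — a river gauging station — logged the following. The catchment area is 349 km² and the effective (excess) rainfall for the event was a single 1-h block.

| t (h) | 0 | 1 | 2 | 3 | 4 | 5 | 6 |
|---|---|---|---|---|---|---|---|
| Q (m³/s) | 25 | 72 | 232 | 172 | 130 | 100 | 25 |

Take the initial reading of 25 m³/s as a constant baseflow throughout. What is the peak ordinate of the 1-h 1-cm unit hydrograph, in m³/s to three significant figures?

U_p ≈ 345 m³/s

Direct runoff: 0.0, 47.0, 207.0, 147.0, 105.0, 75.0, 0.0 m³/s; ΣQ_DR = 581.0 m³/s, peak = 207.0 m³/s.
Runoff depth d = ΣQ_DR·Δt / A = 581.0 × 3600 / (349 km²) = 5.993 mm.
The 1-cm UH is the DRH scaled by (10 mm)/d, so U_p = 207.0 × 10/5.993 = 345 m³/s.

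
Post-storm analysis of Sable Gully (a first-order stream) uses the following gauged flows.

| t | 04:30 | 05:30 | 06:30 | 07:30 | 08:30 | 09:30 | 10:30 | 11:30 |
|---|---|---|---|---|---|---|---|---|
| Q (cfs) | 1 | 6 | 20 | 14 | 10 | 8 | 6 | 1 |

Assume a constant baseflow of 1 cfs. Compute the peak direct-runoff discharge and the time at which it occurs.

Subtracting baseflow gives direct-runoff ordinates: 0.0, 5.0, 19.0, 13.0, 9.0, 7.0, 5.0, 0.0 cfs.
The maximum is 19.0 cfs, occurring at the reading for t = 06:30.

Q_p = 19.0 cfs at t = 06:30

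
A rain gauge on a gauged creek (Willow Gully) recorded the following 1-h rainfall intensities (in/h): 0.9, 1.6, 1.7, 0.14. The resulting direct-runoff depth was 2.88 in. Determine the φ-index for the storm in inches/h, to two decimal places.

Only the 3 blocks with intensity above φ contribute runoff: 0.9, 1.6, 1.7 in/h.
Σ(I−φ)·Δt = d  ⇒  (0.9+1.6+1.7 − 3φ)·1 = 2.88
φ = (4.200 − 2.88/1) / 3 = 0.44 in/h.

φ ≈ 0.44 in/h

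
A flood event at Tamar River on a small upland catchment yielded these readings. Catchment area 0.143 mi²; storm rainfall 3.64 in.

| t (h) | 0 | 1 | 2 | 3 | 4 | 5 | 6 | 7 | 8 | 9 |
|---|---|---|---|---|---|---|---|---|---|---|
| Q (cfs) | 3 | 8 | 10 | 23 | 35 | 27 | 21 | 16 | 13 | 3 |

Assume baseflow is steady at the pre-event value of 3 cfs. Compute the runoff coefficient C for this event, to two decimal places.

C ≈ 0.38

ΣQ_DR = 129.0 cfs; V = ΣQ_DR·Δt = 4.644 × 10^5 ft³.
Runoff depth d = V / A = 1.398 in.
C = d / P = 1.398 / 3.64 = 0.38.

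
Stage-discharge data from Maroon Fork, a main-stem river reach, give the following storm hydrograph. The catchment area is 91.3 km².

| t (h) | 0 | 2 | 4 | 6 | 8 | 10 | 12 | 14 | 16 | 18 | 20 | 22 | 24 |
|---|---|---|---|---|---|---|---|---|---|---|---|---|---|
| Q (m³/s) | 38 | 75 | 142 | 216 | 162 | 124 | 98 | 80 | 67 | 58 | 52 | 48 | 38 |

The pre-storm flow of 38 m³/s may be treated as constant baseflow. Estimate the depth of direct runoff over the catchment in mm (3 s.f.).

d ≈ 55.5 mm

Direct runoff: 0.0, 37.0, 104.0, 178.0, 124.0, 86.0, 60.0, 42.0, 29.0, 20.0, 14.0, 10.0, 0.0 m³/s; ΣQ_DR = 704.0 m³/s.
V = ΣQ_DR · Δt = 704.0 × 7200 s = 5.069 × 10^6 m³.
Over A = 91.3 km², depth = V / A = 55.5 mm.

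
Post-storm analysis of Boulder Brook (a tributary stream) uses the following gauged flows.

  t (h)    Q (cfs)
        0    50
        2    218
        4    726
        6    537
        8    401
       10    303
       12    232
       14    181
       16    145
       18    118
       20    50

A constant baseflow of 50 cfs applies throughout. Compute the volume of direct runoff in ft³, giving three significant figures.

V ≈ 1.74 × 10^7 ft³

Direct-runoff ordinates (Q − Q_b): 0.0, 168.0, 676.0, 487.0, 351.0, 253.0, 182.0, 131.0, 95.0, 68.0, 0.0 cfs.
ΣQ_DR = 2411 cfs.
With Δt = 2 h = 7200 s, V = ΣQ_DR · Δt = 2411 × 7200 = 1.74 × 10^7 ft³.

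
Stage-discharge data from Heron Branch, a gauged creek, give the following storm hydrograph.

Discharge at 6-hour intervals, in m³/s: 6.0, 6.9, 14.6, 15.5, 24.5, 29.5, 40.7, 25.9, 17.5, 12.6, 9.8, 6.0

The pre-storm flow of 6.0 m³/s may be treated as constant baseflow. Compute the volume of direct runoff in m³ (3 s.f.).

Direct-runoff ordinates (Q − Q_b): 0.0, 0.9, 8.6, 9.5, 18.5, 23.5, 34.7, 19.9, 11.5, 6.6, 3.8, 0.0 m³/s.
ΣQ_DR = 137.5 m³/s.
With Δt = 6 h = 21600 s, V = ΣQ_DR · Δt = 137.5 × 21600 = 2.97 × 10^6 m³.

V ≈ 2.97 × 10^6 m³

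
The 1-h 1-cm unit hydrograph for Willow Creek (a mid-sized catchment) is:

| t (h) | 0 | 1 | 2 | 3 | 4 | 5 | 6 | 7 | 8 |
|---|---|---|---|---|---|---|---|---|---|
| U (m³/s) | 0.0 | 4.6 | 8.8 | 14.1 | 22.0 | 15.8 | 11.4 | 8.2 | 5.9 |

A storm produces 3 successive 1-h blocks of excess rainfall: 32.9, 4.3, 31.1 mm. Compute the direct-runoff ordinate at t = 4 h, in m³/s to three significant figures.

Q ≈ 106 m³/s

By discrete convolution, Q_j = Σ (P_i / 10 mm) · U_{j−i}.
At t = 4 h (j=4): Q = (32.9/10)·22.0 + (4.3/10)·14.1 + (31.1/10)·8.8 = 106 m³/s.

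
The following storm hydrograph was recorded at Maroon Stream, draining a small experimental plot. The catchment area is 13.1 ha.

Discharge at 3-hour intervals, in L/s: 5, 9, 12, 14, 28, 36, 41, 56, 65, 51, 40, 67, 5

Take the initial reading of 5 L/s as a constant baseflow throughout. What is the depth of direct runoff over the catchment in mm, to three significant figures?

Direct runoff: 0.0, 4.0, 7.0, 9.0, 23.0, 31.0, 36.0, 51.0, 60.0, 46.0, 35.0, 62.0, 0.0 L/s; ΣQ_DR = 364.0 L/s.
V = ΣQ_DR · Δt = 364.0 × 10800 s = 3.931 × 10^6 L.
Over A = 13.1 ha, depth = V / A = 30.0 mm.

d ≈ 30.0 mm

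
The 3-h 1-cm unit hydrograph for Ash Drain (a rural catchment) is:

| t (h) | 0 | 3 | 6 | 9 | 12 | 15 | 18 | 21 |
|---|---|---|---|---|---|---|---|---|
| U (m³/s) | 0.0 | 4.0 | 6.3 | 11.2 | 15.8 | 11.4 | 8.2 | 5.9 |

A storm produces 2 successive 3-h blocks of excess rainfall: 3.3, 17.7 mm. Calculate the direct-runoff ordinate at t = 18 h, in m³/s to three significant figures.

Q ≈ 22.9 m³/s

By discrete convolution, Q_j = Σ (P_i / 10 mm) · U_{j−i}.
At t = 18 h (j=6): Q = (3.3/10)·8.2 + (17.7/10)·11.4 = 22.9 m³/s.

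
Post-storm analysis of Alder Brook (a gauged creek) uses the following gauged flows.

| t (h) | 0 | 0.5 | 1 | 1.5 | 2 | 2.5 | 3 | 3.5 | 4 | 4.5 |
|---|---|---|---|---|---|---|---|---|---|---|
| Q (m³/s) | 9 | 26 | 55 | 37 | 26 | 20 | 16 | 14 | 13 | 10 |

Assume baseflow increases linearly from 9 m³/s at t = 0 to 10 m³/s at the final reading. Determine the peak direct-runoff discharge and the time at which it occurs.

Subtracting baseflow gives direct-runoff ordinates: 0.00, 16.89, 45.78, 27.67, 16.56, 10.44, 6.33, 4.22, 3.11, 0.00 m³/s.
The maximum is 45.78 m³/s, occurring at the reading for t = 1 h.

Q_p = 45.78 m³/s at t = 1 h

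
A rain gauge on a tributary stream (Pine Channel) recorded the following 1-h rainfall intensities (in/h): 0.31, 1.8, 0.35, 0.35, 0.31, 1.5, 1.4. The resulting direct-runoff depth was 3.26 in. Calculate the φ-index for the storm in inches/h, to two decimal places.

φ ≈ 0.48 in/h

Only the 3 blocks with intensity above φ contribute runoff: 1.8, 1.5, 1.4 in/h.
Σ(I−φ)·Δt = d  ⇒  (1.8+1.5+1.4 − 3φ)·1 = 3.26
φ = (4.700 − 3.26/1) / 3 = 0.48 in/h.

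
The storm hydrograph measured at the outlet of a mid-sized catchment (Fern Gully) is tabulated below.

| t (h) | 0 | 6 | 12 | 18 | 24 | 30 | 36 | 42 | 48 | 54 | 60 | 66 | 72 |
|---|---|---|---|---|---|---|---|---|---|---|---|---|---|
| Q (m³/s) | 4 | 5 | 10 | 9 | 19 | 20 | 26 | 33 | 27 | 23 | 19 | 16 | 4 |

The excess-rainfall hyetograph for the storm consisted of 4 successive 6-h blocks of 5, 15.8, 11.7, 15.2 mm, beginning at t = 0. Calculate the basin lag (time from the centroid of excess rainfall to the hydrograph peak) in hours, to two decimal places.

t_L ≈ 28.33 h

Centroid of excess rainfall: t_c = Σ P_i·t̄_i / ΣP_i = 13.6667 h (block centres at 3, 9, 15, 21 h).
Hydrograph peak occurs at t = 42 h, so basin lag t_L = 42 − 13.6667 = 28.33 h.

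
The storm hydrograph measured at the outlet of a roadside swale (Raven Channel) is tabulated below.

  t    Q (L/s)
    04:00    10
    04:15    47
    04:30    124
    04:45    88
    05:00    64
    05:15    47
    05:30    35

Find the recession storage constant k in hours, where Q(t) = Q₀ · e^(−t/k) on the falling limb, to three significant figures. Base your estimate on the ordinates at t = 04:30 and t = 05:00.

k ≈ 0.756 h

On the falling limb, Q drops from 124 to 64 L/s between t = 04:30 and t = 05:00 (Δt = 0.5 h).
k = −Δt / ln(Q₂/Q₁) = −0.5 / ln(64/124) = 0.756 h.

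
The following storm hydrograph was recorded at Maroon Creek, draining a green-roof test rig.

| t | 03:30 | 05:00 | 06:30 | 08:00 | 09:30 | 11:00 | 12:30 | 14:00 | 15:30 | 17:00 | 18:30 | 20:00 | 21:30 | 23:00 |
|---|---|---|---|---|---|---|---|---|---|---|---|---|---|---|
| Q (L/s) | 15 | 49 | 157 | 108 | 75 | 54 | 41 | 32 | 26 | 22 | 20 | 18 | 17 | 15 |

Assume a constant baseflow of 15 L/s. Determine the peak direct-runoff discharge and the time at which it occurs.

Subtracting baseflow gives direct-runoff ordinates: 0.0, 34.0, 142.0, 93.0, 60.0, 39.0, 26.0, 17.0, 11.0, 7.0, 5.0, 3.0, 2.0, 0.0 L/s.
The maximum is 142.0 L/s, occurring at the reading for t = 06:30.

Q_p = 142.0 L/s at t = 06:30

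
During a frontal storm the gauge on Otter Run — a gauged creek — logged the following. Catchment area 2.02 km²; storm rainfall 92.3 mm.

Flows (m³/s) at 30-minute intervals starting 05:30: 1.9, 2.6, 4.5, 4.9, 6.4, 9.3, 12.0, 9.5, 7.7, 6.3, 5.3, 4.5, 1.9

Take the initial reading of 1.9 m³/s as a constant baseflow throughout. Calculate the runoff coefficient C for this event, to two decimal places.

C ≈ 0.50

ΣQ_DR = 52.10 m³/s; V = ΣQ_DR·Δt = 93780 m³.
Runoff depth d = V / A = 46.43 mm.
C = d / P = 46.43 / 92.3 = 0.50.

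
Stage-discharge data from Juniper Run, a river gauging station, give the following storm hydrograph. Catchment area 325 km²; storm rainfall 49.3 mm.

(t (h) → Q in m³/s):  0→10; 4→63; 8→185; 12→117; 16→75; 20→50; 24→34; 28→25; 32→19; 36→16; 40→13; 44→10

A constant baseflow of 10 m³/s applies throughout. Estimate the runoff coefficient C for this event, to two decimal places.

C ≈ 0.45

ΣQ_DR = 497.0 m³/s; V = ΣQ_DR·Δt = 7.157 × 10^6 m³.
Runoff depth d = V / A = 22.02 mm.
C = d / P = 22.02 / 49.3 = 0.45.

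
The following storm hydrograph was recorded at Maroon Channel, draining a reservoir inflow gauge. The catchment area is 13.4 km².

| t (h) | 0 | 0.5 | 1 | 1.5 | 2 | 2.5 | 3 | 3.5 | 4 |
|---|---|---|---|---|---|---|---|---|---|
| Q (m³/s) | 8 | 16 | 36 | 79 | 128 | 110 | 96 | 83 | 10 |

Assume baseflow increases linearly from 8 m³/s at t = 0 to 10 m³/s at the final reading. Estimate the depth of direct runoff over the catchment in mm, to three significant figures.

Direct runoff: 0.00, 7.75, 27.50, 70.25, 119.00, 100.75, 86.50, 73.25, 0.00 m³/s; ΣQ_DR = 485.0 m³/s.
V = ΣQ_DR · Δt = 485.0 × 1800 s = 8.730 × 10^5 m³.
Over A = 13.4 km², depth = V / A = 65.1 mm.

d ≈ 65.1 mm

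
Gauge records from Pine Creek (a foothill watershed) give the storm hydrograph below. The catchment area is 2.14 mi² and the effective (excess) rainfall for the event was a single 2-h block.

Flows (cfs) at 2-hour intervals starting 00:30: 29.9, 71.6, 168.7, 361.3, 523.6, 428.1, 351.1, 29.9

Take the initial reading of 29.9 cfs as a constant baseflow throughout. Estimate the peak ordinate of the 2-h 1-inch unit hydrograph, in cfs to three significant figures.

Direct runoff: 0.0, 41.7, 138.8, 331.4, 493.7, 398.2, 321.2, 0.0 cfs; ΣQ_DR = 1725 cfs, peak = 493.7 cfs.
Runoff depth d = ΣQ_DR·Δt / A = 1725 × 7200 / (2.14 mi²) = 2.498 in.
The 1-inch UH is the DRH scaled by (1 in)/d, so U_p = 493.7 × 1/2.498 = 198 cfs.

U_p ≈ 198 cfs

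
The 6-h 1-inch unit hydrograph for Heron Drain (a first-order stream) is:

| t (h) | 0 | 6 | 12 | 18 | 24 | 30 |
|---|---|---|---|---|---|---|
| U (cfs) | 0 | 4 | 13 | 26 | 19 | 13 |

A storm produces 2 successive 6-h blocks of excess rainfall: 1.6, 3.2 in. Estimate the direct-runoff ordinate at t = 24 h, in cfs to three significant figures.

Q ≈ 114 cfs

By discrete convolution, Q_j = Σ (P_i / 1 in) · U_{j−i}.
At t = 24 h (j=4): Q = (1.6/1)·19 + (3.2/1)·26 = 114 cfs.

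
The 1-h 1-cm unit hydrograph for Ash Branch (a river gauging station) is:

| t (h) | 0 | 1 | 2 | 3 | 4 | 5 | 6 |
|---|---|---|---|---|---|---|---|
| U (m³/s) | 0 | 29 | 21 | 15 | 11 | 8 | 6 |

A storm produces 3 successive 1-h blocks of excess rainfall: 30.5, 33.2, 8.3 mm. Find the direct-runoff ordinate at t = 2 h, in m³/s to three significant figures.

By discrete convolution, Q_j = Σ (P_i / 10 mm) · U_{j−i}.
At t = 2 h (j=2): Q = (30.5/10)·21 + (33.2/10)·29 + (8.3/10)·0 = 160 m³/s.

Q ≈ 160 m³/s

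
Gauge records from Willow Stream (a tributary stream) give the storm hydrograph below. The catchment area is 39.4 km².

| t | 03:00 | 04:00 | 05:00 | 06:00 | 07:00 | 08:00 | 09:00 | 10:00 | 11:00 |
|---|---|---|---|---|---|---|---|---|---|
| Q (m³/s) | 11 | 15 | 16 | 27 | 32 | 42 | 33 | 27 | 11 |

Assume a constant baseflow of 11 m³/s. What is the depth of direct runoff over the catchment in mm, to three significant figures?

d ≈ 10.5 mm

Direct runoff: 0.0, 4.0, 5.0, 16.0, 21.0, 31.0, 22.0, 16.0, 0.0 m³/s; ΣQ_DR = 115.0 m³/s.
V = ΣQ_DR · Δt = 115.0 × 3600 s = 4.140 × 10^5 m³.
Over A = 39.4 km², depth = V / A = 10.5 mm.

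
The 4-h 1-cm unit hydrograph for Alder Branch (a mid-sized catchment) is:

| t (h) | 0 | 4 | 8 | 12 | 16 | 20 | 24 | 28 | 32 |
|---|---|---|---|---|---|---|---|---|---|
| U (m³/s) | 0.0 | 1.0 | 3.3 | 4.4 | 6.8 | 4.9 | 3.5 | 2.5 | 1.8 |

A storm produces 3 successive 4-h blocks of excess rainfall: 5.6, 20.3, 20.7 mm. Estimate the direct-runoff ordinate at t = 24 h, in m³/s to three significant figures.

By discrete convolution, Q_j = Σ (P_i / 10 mm) · U_{j−i}.
At t = 24 h (j=6): Q = (5.6/10)·3.5 + (20.3/10)·4.9 + (20.7/10)·6.8 = 26.0 m³/s.

Q ≈ 26.0 m³/s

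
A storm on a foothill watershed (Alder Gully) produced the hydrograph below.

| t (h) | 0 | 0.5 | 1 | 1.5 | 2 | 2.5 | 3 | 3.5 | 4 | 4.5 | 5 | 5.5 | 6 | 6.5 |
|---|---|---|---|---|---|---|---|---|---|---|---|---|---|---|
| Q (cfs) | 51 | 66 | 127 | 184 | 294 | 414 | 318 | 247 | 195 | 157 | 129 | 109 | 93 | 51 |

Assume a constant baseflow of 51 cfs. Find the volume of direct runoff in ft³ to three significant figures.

Direct-runoff ordinates (Q − Q_b): 0.0, 15.0, 76.0, 133.0, 243.0, 363.0, 267.0, 196.0, 144.0, 106.0, 78.0, 58.0, 42.0, 0.0 cfs.
ΣQ_DR = 1721 cfs.
With Δt = 0.5 h = 1800 s, V = ΣQ_DR · Δt = 1721 × 1800 = 3.10 × 10^6 ft³.

V ≈ 3.10 × 10^6 ft³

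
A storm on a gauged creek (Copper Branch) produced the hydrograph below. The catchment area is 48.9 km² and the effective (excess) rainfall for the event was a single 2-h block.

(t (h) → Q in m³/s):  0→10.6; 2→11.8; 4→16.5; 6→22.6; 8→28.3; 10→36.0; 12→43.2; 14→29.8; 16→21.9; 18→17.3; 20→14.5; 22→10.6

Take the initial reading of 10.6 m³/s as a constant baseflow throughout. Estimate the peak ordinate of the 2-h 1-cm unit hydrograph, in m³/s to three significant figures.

Direct runoff: 0.0, 1.2, 5.9, 12.0, 17.7, 25.4, 32.6, 19.2, 11.3, 6.7, 3.9, 0.0 m³/s; ΣQ_DR = 135.9 m³/s, peak = 32.6 m³/s.
Runoff depth d = ΣQ_DR·Δt / A = 135.9 × 7200 / (48.9 km²) = 20.01 mm.
The 1-cm UH is the DRH scaled by (10 mm)/d, so U_p = 32.6 × 10/20.01 = 16.3 m³/s.

U_p ≈ 16.3 m³/s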